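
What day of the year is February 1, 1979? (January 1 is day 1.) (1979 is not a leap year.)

32

Days in months before February: 31 = 31.
Plus 1 day into February → day 32.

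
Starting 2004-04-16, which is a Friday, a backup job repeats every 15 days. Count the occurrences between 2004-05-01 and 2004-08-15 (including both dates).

8

Occurrences land 15·i days after 2004-04-16 for i = 0, 1, 2, …
2004-05-01 is 15 days after the start; 15 ÷ 15 = 1 remainder 0. First occurrence in the window: #2 on 2004-05-01 (1×15 = 15 days in).
2004-08-15 is 121 days after the start; 121 ÷ 15 = 8 remainder 1. Last occurrence in the window: #9 on 2004-08-14.
Occurrences #2 through #9: 8 in total.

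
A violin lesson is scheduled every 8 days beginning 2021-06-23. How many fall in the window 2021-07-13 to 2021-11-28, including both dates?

Occurrences land 8·i days after 2021-06-23 for i = 0, 1, 2, …
2021-07-13 is 20 days after the start; 20 ÷ 8 = 2 remainder 4; since the remainder is 4, round up to i = 3. First occurrence in the window: #4 on 2021-07-17 (3×8 = 24 days in).
2021-11-28 is 158 days after the start; 158 ÷ 8 = 19 remainder 6. Last occurrence in the window: #20 on 2021-11-22.
Occurrences #4 through #20: 17 in total.

17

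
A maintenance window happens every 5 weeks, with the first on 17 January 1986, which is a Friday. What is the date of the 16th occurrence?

The 16th occurrence is 15 intervals after the first: 15 × 35 = 525 days after 17 January 1986.
January has 31 days — 14 days to the end of January leaves 511.
From end of January to end of 1986 is 334 days (177 left).
January has 31 days (146 left).
February has 28 days (118 left).
March has 31 days (87 left).
April has 30 days (57 left).
May has 31 days (26 left).
26 days into June → 26 June 1987.

26 June 1987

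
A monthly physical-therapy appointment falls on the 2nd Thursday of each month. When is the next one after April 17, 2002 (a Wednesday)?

May 9, 2002

April 2002 starts on a Monday; its first Thursday is the 4th, so the 2nd Thursday is the 11th — April 11, 2002.
That is not after April 17, 2002, so look at May 2002.
May 2002 starts on a Wednesday; its first Thursday is the 2nd, so the 2nd Thursday is the 9th — May 9, 2002.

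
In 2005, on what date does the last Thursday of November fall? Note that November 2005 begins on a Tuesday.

24 November 2005

November 2005 begins on a Tuesday, so the first Thursday is November 3 (2 days later).
November 2005 has 30 days. Adding weeks: 3, 10, 17, 24 — the last one ≤ 30 is the 24th.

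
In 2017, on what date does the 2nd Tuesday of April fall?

April 11, 2017

The first Tuesday of April 2017 is April 4.
The 2nd Tuesday is 1 weeks later: 4 + 7 = 11.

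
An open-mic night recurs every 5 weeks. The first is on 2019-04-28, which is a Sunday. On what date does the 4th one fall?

The 4th occurrence is 3 intervals after the first: 3 × 35 = 105 days after 2019-04-28.
April has 30 days — 2 days to the end of April leaves 103.
May has 31 days (72 left).
June has 30 days (42 left).
July has 31 days (11 left).
11 days into August → 2019-08-11.

2019-08-11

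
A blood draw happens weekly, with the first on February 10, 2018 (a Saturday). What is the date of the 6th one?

The 6th occurrence is 5 intervals after the first: 5 × 7 = 35 days after February 10, 2018.
February has 28 days — 18 days to the end of February leaves 17.
17 days into March → March 17, 2018.

March 17, 2018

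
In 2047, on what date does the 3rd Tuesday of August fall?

The first Tuesday of August 2047 is August 6.
The 3rd Tuesday is 2 weeks later: 6 + 14 = 20.

20 August 2047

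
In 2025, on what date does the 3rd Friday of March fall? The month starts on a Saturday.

March 2025 begins on a Saturday, so the first Friday is March 7 (6 days later).
The 3rd Friday is 2 weeks later: 7 + 14 = 21.

2025-03-21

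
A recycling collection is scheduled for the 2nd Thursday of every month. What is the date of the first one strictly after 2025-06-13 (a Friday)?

2025-07-10

June 2025 starts on a Sunday; its first Thursday is the 5th, so the 2nd Thursday is the 12th — 2025-06-12.
That is not after 2025-06-13, so look at July 2025.
July 2025 starts on a Tuesday; its first Thursday is the 3rd, so the 2nd Thursday is the 10th — 2025-07-10.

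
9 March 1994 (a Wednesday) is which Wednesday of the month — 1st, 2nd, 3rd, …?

Day 9 falls in week ⌈9/7⌉ of the month.
Days 1–7 hold the 1st Wednesday, 8–14 the 2nd, 15–21 the 3rd, 22–28 the 4th, 29–31 the 5th.
9 is in the range for the 2nd.

2nd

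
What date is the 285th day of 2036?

2036-10-11

January has 31 days (285 − 31 = 254 remain).
February has 29 days (254 − 29 = 225 remain).
March has 31 days (225 − 31 = 194 remain).
April has 30 days (194 − 30 = 164 remain).
May has 31 days (164 − 31 = 133 remain).
June has 30 days (133 − 30 = 103 remain).
July has 31 days (103 − 31 = 72 remain).
August has 31 days (72 − 31 = 41 remain).
September has 30 days (41 − 30 = 11 remain).
11 into October → October 11.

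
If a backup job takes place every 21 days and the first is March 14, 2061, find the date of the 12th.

The 12th occurrence is 11 intervals after the first: 11 × 21 = 231 days after March 14, 2061.
March has 31 days — 17 days to the end of March leaves 214.
April has 30 days (184 left).
May has 31 days (153 left).
June has 30 days (123 left).
July has 31 days (92 left).
August has 31 days (61 left).
September has 30 days (31 left).
31 days into October → October 31, 2061.

October 31, 2061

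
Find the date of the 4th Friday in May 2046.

2046-05-25

May 2046 begins on a Tuesday, so the first Friday is May 4 (3 days later).
The 4th Friday is 3 weeks later: 4 + 21 = 25.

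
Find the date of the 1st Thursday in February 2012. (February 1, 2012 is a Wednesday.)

2 February 2012

February 2012 begins on a Wednesday, so the first Thursday is February 2 (1 day later).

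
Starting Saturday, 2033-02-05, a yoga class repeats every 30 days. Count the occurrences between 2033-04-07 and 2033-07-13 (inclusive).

3

Occurrences land 30·i days after 2033-02-05 for i = 0, 1, 2, …
2033-04-07 is 61 days after the start; 61 ÷ 30 = 2 remainder 1; since the remainder is 1, round up to i = 3. First occurrence in the window: #4 on 2033-05-06 (3×30 = 90 days in).
2033-07-13 is 158 days after the start; 158 ÷ 30 = 5 remainder 8. Last occurrence in the window: #6 on 2033-07-05.
Occurrences #4 through #6: 3 in total.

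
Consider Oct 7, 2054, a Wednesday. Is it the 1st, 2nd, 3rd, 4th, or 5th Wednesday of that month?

1st

Day 7 falls in week ⌈7/7⌉ of the month.
Days 1–7 hold the 1st Wednesday, 8–14 the 2nd, 15–21 the 3rd, 22–28 the 4th, 29–31 the 5th.
7 is in the range for the 1st.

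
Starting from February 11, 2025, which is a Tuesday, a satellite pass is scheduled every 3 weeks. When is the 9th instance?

July 29, 2025

The 9th occurrence is 8 intervals after the first: 8 × 21 = 168 days after February 11, 2025.
February has 28 days — 17 days to the end of February leaves 151.
March has 31 days (120 left).
April has 30 days (90 left).
May has 31 days (59 left).
June has 30 days (29 left).
29 days into July → July 29, 2025.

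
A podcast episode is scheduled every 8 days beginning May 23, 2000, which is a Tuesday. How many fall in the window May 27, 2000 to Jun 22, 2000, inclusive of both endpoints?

3

Occurrences land 8·i days after May 23, 2000 for i = 0, 1, 2, …
May 27, 2000 is 4 days after the start; 4 ÷ 8 = 0 remainder 4; since the remainder is 4, round up to i = 1. First occurrence in the window: #2 on May 31, 2000 (1×8 = 8 days in).
Jun 22, 2000 is 30 days after the start; 30 ÷ 8 = 3 remainder 6. Last occurrence in the window: #4 on Jun 16, 2000.
Occurrences #2 through #4: 3 in total.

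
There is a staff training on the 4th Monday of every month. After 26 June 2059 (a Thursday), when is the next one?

June 2059 starts on a Sunday; its first Monday is the 2nd, so the 4th Monday is the 23rd — 23 June 2059.
That is not after 26 June 2059, so look at July 2059.
July 2059 starts on a Tuesday; its first Monday is the 7th, so the 4th Monday is the 28th — 28 July 2059.

28 July 2059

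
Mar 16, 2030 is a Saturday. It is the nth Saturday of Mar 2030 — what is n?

Day 16 falls in week ⌈16/7⌉ of the month.
Days 1–7 hold the 1st Saturday, 8–14 the 2nd, 15–21 the 3rd, 22–28 the 4th, 29–31 the 5th.
16 is in the range for the 3rd.

3rd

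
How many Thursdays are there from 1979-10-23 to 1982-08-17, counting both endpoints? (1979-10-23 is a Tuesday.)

1979-10-23 is a Tuesday; the first Thursday on or after it is 1979-10-25 (2 days later).
From 1979-10-25 to 1982-08-17: 67 + 366 + 365 + 229 = 1027 days (rest of 1979, 1980, 1981, to 1982-08-17 in 1982).
1027 ÷ 7 = 146 full weeks with remainder 5, so 146 more Thursdays after the first → 147.

147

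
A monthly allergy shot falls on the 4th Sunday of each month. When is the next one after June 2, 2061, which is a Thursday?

June 2061 starts on a Wednesday; its first Sunday is the 5th, so the 4th Sunday is the 26th — June 26, 2061.
June 26, 2061 is after June 2, 2061, so that is the next one.

June 26, 2061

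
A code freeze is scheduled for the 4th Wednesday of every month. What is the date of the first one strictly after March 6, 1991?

March 27, 1991

March 1991 starts on a Friday; its first Wednesday is the 6th, so the 4th Wednesday is the 27th — March 27, 1991.
March 27, 1991 is after March 6, 1991, so that is the next one.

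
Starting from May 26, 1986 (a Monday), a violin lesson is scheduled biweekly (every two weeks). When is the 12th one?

Oct 27, 1986

The 12th occurrence is 11 intervals after the first: 11 × 14 = 154 days after May 26, 1986.
May has 31 days — 5 days to the end of May leaves 149.
Jun has 30 days (119 left).
Jul has 31 days (88 left).
Aug has 31 days (57 left).
Sep has 30 days (27 left).
27 days into Oct → Oct 27, 1986.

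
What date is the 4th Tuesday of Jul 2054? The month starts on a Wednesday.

Jul 28, 2054

Jul 2054 begins on a Wednesday, so the first Tuesday is Jul 7 (6 days later).
The 4th Tuesday is 3 weeks later: 7 + 21 = 28.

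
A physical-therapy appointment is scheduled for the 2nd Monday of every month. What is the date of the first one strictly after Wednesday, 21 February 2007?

February 2007 starts on a Thursday; its first Monday is the 5th, so the 2nd Monday is the 12th — 12 February 2007.
That is not after 21 February 2007, so look at March 2007.
March 2007 starts on a Thursday; its first Monday is the 5th, so the 2nd Monday is the 12th — 12 March 2007.

12 March 2007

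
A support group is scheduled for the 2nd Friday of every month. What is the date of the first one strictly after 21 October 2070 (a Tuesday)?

October 2070 starts on a Wednesday; its first Friday is the 3rd, so the 2nd Friday is the 10th — 10 October 2070.
That is not after 21 October 2070, so look at November 2070.
November 2070 starts on a Saturday; its first Friday is the 7th, so the 2nd Friday is the 14th — 14 November 2070.

14 November 2070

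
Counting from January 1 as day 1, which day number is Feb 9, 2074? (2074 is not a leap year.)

40

Days in months before Feb: 31 = 31.
Plus 9 days into Feb → day 40.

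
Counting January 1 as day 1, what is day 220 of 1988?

January has 31 days (220 − 31 = 189 remain).
February has 29 days (189 − 29 = 160 remain).
March has 31 days (160 − 31 = 129 remain).
April has 30 days (129 − 30 = 99 remain).
May has 31 days (99 − 31 = 68 remain).
June has 30 days (68 − 30 = 38 remain).
July has 31 days (38 − 31 = 7 remain).
7 into August → August 7.

August 7, 1988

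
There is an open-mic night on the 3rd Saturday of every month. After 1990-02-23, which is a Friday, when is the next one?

February 1990 starts on a Thursday; its first Saturday is the 3rd, so the 3rd Saturday is the 17th — 1990-02-17.
That is not after 1990-02-23, so look at March 1990.
March 1990 starts on a Thursday; its first Saturday is the 3rd, so the 3rd Saturday is the 17th — 1990-03-17.

1990-03-17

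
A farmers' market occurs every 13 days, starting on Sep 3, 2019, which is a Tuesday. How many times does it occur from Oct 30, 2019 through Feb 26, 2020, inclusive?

Occurrences land 13·i days after Sep 3, 2019 for i = 0, 1, 2, …
Oct 30, 2019 is 57 days after the start; 57 ÷ 13 = 4 remainder 5; since the remainder is 5, round up to i = 5. First occurrence in the window: #6 on Nov 7, 2019 (5×13 = 65 days in).
Feb 26, 2020 is 176 days after the start; 176 ÷ 13 = 13 remainder 7. Last occurrence in the window: #14 on Feb 19, 2020.
Occurrences #6 through #14: 9 in total.

9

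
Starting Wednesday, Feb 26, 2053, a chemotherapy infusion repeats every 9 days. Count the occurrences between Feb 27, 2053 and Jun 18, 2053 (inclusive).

12

Occurrences land 9·i days after Feb 26, 2053 for i = 0, 1, 2, …
Feb 27, 2053 is 1 day after the start; 1 ÷ 9 = 0 remainder 1; since the remainder is 1, round up to i = 1. First occurrence in the window: #2 on Mar 7, 2053 (1×9 = 9 days in).
Jun 18, 2053 is 112 days after the start; 112 ÷ 9 = 12 remainder 4. Last occurrence in the window: #13 on Jun 14, 2053.
Occurrences #2 through #13: 12 in total.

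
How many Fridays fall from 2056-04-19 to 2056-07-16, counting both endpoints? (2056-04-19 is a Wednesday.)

2056-04-19 is a Wednesday; the first Friday on or after it is 2056-04-21 (2 days later).
From 2056-04-21 to 2056-07-16: 9 + 31 + 30 + 16 = 86 days (rest of April, May, June, July).
86 ÷ 7 = 12 full weeks with remainder 2, so 12 more Fridays after the first → 13.

13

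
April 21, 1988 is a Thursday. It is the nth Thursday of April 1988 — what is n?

3rd

Day 21 falls in week ⌈21/7⌉ of the month.
Days 1–7 hold the 1st Thursday, 8–14 the 2nd, 15–21 the 3rd, 22–28 the 4th, 29–31 the 5th.
21 is in the range for the 3rd.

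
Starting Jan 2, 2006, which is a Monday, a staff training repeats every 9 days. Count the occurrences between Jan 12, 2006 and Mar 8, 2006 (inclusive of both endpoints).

6

Occurrences land 9·i days after Jan 2, 2006 for i = 0, 1, 2, …
Jan 12, 2006 is 10 days after the start; 10 ÷ 9 = 1 remainder 1; since the remainder is 1, round up to i = 2. First occurrence in the window: #3 on Jan 20, 2006 (2×9 = 18 days in).
Mar 8, 2006 is 65 days after the start; 65 ÷ 9 = 7 remainder 2. Last occurrence in the window: #8 on Mar 6, 2006.
Occurrences #3 through #8: 6 in total.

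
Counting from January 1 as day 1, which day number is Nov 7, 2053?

311

Days in months before Nov: 31 + 28 + 31 + 30 + 31 + 30 + 31 + 31 + 30 + 31 = 304.
Plus 7 days into Nov → day 311.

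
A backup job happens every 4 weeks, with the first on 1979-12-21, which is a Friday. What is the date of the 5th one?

The 5th occurrence is 4 intervals after the first: 4 × 28 = 112 days after 1979-12-21.
December has 31 days — 10 days to the end of December leaves 102.
January has 31 days (71 left).
February has 29 days (42 left).
March has 31 days (11 left).
11 days into April → 1980-04-11.

1980-04-11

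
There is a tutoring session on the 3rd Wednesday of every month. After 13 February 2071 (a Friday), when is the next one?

18 February 2071

February 2071 starts on a Sunday; its first Wednesday is the 4th, so the 3rd Wednesday is the 18th — 18 February 2071.
18 February 2071 is after 13 February 2071, so that is the next one.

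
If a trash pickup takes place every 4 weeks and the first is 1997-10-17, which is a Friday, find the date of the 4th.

1998-01-09

The 4th occurrence is 3 intervals after the first: 3 × 28 = 84 days after 1997-10-17.
October has 31 days — 14 days to the end of October leaves 70.
November has 30 days (40 left).
December has 31 days (9 left).
9 days into January → 1998-01-09.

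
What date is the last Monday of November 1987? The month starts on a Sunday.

November 1987 begins on a Sunday, so the first Monday is November 2 (1 day later).
November 1987 has 30 days. Adding weeks: 2, 9, 16, 23, 30 — the last one ≤ 30 is the 30th.

30 November 1987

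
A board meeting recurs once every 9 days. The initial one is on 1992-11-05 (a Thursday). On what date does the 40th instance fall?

1993-10-22

The 40th occurrence is 39 intervals after the first: 39 × 9 = 351 days after 1992-11-05.
November has 30 days — 25 days to the end of November leaves 326.
December has 31 days (295 left).
January has 31 days (264 left).
February has 28 days (236 left).
March has 31 days (205 left).
April has 30 days (175 left).
May has 31 days (144 left).
June has 30 days (114 left).
July has 31 days (83 left).
August has 31 days (52 left).
September has 30 days (22 left).
22 days into October → 1993-10-22.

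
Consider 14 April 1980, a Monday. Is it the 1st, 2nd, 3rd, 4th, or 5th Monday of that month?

Day 14 falls in week ⌈14/7⌉ of the month.
Days 1–7 hold the 1st Monday, 8–14 the 2nd, 15–21 the 3rd, 22–28 the 4th, 29–31 the 5th.
14 is in the range for the 2nd.

2nd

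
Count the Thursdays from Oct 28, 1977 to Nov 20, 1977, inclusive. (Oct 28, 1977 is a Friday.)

Oct 28, 1977 is a Friday; the first Thursday on or after it is Nov 3, 1977 (6 days later).
From Nov 3, 1977 to Nov 20, 1977 is 20 − 3 = 17 days.
17 ÷ 7 = 2 full weeks with remainder 3, so 2 more Thursdays after the first → 3.

3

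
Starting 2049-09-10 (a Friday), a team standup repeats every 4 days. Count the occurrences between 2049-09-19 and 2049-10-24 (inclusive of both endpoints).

9

Occurrences land 4·i days after 2049-09-10 for i = 0, 1, 2, …
2049-09-19 is 9 days after the start; 9 ÷ 4 = 2 remainder 1; since the remainder is 1, round up to i = 3. First occurrence in the window: #4 on 2049-09-22 (3×4 = 12 days in).
2049-10-24 is 44 days after the start; 44 ÷ 4 = 11 remainder 0. Last occurrence in the window: #12 on 2049-10-24.
Occurrences #4 through #12: 9 in total.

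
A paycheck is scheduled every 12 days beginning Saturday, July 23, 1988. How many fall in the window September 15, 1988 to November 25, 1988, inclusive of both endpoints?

Occurrences land 12·i days after July 23, 1988 for i = 0, 1, 2, …
September 15, 1988 is 54 days after the start; 54 ÷ 12 = 4 remainder 6; since the remainder is 6, round up to i = 5. First occurrence in the window: #6 on September 21, 1988 (5×12 = 60 days in).
November 25, 1988 is 125 days after the start; 125 ÷ 12 = 10 remainder 5. Last occurrence in the window: #11 on November 20, 1988.
Occurrences #6 through #11: 6 in total.

6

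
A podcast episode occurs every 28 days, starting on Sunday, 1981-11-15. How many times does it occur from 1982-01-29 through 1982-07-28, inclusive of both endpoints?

Occurrences land 28·i days after 1981-11-15 for i = 0, 1, 2, …
1982-01-29 is 75 days after the start; 75 ÷ 28 = 2 remainder 19; since the remainder is 19, round up to i = 3. First occurrence in the window: #4 on 1982-02-07 (3×28 = 84 days in).
1982-07-28 is 255 days after the start; 255 ÷ 28 = 9 remainder 3. Last occurrence in the window: #10 on 1982-07-25.
Occurrences #4 through #10: 7 in total.

7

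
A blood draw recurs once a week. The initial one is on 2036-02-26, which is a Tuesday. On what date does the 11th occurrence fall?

The 11th occurrence is 10 intervals after the first: 10 × 7 = 70 days after 2036-02-26.
February has 29 days — 3 days to the end of February leaves 67.
March has 31 days (36 left).
April has 30 days (6 left).
6 days into May → 2036-05-06.

2036-05-06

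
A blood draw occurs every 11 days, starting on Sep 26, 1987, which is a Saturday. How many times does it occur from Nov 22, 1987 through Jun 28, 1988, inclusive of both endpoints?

Occurrences land 11·i days after Sep 26, 1987 for i = 0, 1, 2, …
Nov 22, 1987 is 57 days after the start; 57 ÷ 11 = 5 remainder 2; since the remainder is 2, round up to i = 6. First occurrence in the window: #7 on Dec 1, 1987 (6×11 = 66 days in).
Jun 28, 1988 is 276 days after the start; 276 ÷ 11 = 25 remainder 1. Last occurrence in the window: #26 on Jun 27, 1988.
Occurrences #7 through #26: 20 in total.

20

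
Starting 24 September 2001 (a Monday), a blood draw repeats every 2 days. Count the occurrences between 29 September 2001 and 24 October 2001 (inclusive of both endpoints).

Occurrences land 2·i days after 24 September 2001 for i = 0, 1, 2, …
29 September 2001 is 5 days after the start; 5 ÷ 2 = 2 remainder 1; since the remainder is 1, round up to i = 3. First occurrence in the window: #4 on 30 September 2001 (3×2 = 6 days in).
24 October 2001 is 30 days after the start; 30 ÷ 2 = 15 remainder 0. Last occurrence in the window: #16 on 24 October 2001.
Occurrences #4 through #16: 13 in total.

13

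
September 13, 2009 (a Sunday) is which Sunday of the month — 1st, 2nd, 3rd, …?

2nd

Day 13 falls in week ⌈13/7⌉ of the month.
Days 1–7 hold the 1st Sunday, 8–14 the 2nd, 15–21 the 3rd, 22–28 the 4th, 29–31 the 5th.
13 is in the range for the 2nd.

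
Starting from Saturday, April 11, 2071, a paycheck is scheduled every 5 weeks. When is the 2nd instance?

May 16, 2071

The 2nd occurrence is 1 interval after the first: 1 × 35 = 35 days after April 11, 2071.
April has 30 days — 19 days to the end of April leaves 16.
16 days into May → May 16, 2071.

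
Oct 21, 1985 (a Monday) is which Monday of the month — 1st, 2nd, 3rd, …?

3rd

Day 21 falls in week ⌈21/7⌉ of the month.
Days 1–7 hold the 1st Monday, 8–14 the 2nd, 15–21 the 3rd, 22–28 the 4th, 29–31 the 5th.
21 is in the range for the 3rd.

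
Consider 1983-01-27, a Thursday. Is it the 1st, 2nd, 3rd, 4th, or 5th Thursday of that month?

4th

Day 27 falls in week ⌈27/7⌉ of the month.
Days 1–7 hold the 1st Thursday, 8–14 the 2nd, 15–21 the 3rd, 22–28 the 4th, 29–31 the 5th.
27 is in the range for the 4th.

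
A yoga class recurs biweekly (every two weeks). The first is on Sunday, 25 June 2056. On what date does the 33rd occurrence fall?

16 September 2057

The 33rd occurrence is 32 intervals after the first: 32 × 14 = 448 days after 25 June 2056.
June has 30 days — 5 days to the end of June leaves 443.
From end of June to end of 2056 is 184 days (259 left).
January has 31 days (228 left).
February has 28 days (200 left).
March has 31 days (169 left).
April has 30 days (139 left).
May has 31 days (108 left).
June has 30 days (78 left).
July has 31 days (47 left).
August has 31 days (16 left).
16 days into September → 16 September 2057.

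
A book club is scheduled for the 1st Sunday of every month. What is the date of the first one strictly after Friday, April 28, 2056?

April 2056 starts on a Saturday, so its 1st Sunday is April 2, 2056 (1 day in).
That is not after April 28, 2056, so look at May 2056.
May 2056 starts on a Monday, so its 1st Sunday is May 7, 2056 (6 days in).

May 7, 2056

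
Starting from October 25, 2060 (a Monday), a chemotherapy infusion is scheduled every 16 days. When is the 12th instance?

The 12th occurrence is 11 intervals after the first: 11 × 16 = 176 days after October 25, 2060.
October has 31 days — 6 days to the end of October leaves 170.
November has 30 days (140 left).
December has 31 days (109 left).
January has 31 days (78 left).
February has 28 days (50 left).
March has 31 days (19 left).
19 days into April → April 19, 2061.

April 19, 2061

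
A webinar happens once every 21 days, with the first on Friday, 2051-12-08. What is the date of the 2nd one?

The 2nd occurrence is 1 interval after the first: 1 × 21 = 21 days after 2051-12-08.
21 days later is 2051-12-29.

2051-12-29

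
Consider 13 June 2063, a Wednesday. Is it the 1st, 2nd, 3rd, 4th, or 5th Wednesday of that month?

Day 13 falls in week ⌈13/7⌉ of the month.
Days 1–7 hold the 1st Wednesday, 8–14 the 2nd, 15–21 the 3rd, 22–28 the 4th, 29–31 the 5th.
13 is in the range for the 2nd.

2nd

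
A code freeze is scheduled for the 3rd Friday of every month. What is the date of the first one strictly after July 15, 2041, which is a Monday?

July 19, 2041

July 2041 starts on a Monday; its first Friday is the 5th, so the 3rd Friday is the 19th — July 19, 2041.
July 19, 2041 is after July 15, 2041, so that is the next one.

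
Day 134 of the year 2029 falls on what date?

January has 31 days (134 − 31 = 103 remain).
February has 28 days (103 − 28 = 75 remain).
March has 31 days (75 − 31 = 44 remain).
April has 30 days (44 − 30 = 14 remain).
14 into May → May 14.

May 14, 2029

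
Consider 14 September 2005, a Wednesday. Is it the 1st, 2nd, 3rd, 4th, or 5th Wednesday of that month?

2nd

Day 14 falls in week ⌈14/7⌉ of the month.
Days 1–7 hold the 1st Wednesday, 8–14 the 2nd, 15–21 the 3rd, 22–28 the 4th, 29–31 the 5th.
14 is in the range for the 2nd.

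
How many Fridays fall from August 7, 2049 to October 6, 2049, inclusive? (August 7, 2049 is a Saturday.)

8

August 7, 2049 is a Saturday; the first Friday on or after it is August 13, 2049 (6 days later).
From August 13, 2049 to October 6, 2049: 18 + 30 + 6 = 54 days (rest of August, September, October).
54 ÷ 7 = 7 full weeks with remainder 5, so 7 more Fridays after the first → 8.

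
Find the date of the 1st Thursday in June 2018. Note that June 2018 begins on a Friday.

7 June 2018

June 2018 begins on a Friday, so the first Thursday is June 7 (6 days later).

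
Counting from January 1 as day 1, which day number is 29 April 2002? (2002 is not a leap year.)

119

Days in months before April: 31 + 28 + 31 = 90.
Plus 29 days into April → day 119.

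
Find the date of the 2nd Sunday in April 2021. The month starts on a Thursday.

April 2021 begins on a Thursday, so the first Sunday is April 4 (3 days later).
The 2nd Sunday is 1 weeks later: 4 + 7 = 11.

11 April 2021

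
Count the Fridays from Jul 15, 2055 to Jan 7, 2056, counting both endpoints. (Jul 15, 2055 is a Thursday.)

Jul 15, 2055 is a Thursday; the first Friday on or after it is Jul 16, 2055 (1 day later).
From Jul 16, 2055 to Jan 7, 2056: 15 + 31 + 30 + 31 + 30 + 31 + 7 = 175 days (rest of Jul, Aug, Sep, Oct, Nov, Dec, Jan).
175 ÷ 7 = 25 full weeks with remainder 0, so 25 more Fridays after the first → 26.

26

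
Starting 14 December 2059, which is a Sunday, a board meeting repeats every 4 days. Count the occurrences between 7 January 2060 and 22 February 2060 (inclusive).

Occurrences land 4·i days after 14 December 2059 for i = 0, 1, 2, …
7 January 2060 is 24 days after the start; 24 ÷ 4 = 6 remainder 0. First occurrence in the window: #7 on 7 January 2060 (6×4 = 24 days in).
22 February 2060 is 70 days after the start; 70 ÷ 4 = 17 remainder 2. Last occurrence in the window: #18 on 20 February 2060.
Occurrences #7 through #18: 12 in total.

12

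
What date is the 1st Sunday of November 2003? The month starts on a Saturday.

November 2003 begins on a Saturday, so the first Sunday is November 2 (1 day later).

November 2, 2003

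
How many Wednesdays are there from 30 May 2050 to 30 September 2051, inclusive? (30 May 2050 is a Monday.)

30 May 2050 is a Monday; the first Wednesday on or after it is 1 June 2050 (2 days later).
From 1 June 2050 to 30 September 2051: 213 + 273 = 486 days (rest of 2050, to 30 September 2051 in 2051).
486 ÷ 7 = 69 full weeks with remainder 3, so 69 more Wednesdays after the first → 70.

70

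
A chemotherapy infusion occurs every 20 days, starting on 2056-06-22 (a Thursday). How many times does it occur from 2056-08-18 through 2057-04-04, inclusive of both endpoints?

12

Occurrences land 20·i days after 2056-06-22 for i = 0, 1, 2, …
2056-08-18 is 57 days after the start; 57 ÷ 20 = 2 remainder 17; since the remainder is 17, round up to i = 3. First occurrence in the window: #4 on 2056-08-21 (3×20 = 60 days in).
2057-04-04 is 286 days after the start; 286 ÷ 20 = 14 remainder 6. Last occurrence in the window: #15 on 2057-03-29.
Occurrences #4 through #15: 12 in total.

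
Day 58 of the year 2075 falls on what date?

February 27, 2075

January has 31 days (58 − 31 = 27 remain).
27 into February → February 27.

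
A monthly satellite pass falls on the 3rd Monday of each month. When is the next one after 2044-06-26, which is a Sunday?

June 2044 starts on a Wednesday; its first Monday is the 6th, so the 3rd Monday is the 20th — 2044-06-20.
That is not after 2044-06-26, so look at July 2044.
July 2044 starts on a Friday; its first Monday is the 4th, so the 3rd Monday is the 18th — 2044-07-18.

2044-07-18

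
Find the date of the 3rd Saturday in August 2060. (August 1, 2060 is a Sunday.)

August 2060 begins on a Sunday, so the first Saturday is August 7 (6 days later).
The 3rd Saturday is 2 weeks later: 7 + 14 = 21.

2060-08-21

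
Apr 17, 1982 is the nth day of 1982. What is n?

107

Days in months before Apr: 31 + 28 + 31 = 90.
Plus 17 days into Apr → day 107.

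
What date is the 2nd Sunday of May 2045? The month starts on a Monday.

May 2045 begins on a Monday, so the first Sunday is May 7 (6 days later).
The 2nd Sunday is 1 weeks later: 7 + 7 = 14.

14 May 2045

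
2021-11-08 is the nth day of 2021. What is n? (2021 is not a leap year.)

312

Days in months before November: 31 + 28 + 31 + 30 + 31 + 30 + 31 + 31 + 30 + 31 = 304.
Plus 8 days into November → day 312.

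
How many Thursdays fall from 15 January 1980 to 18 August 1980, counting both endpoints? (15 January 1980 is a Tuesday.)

15 January 1980 is a Tuesday; the first Thursday on or after it is 17 January 1980 (2 days later).
From 17 January 1980 to 18 August 1980: 14 + 29 + 31 + 30 + 31 + 30 + 31 + 18 = 214 days (rest of January, February, March, April, May, June, July, August).
214 ÷ 7 = 30 full weeks with remainder 4, so 30 more Thursdays after the first → 31.

31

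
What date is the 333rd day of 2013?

Jan has 31 days (333 − 31 = 302 remain).
Feb has 28 days (302 − 28 = 274 remain).
Mar has 31 days (274 − 31 = 243 remain).
Apr has 30 days (243 − 30 = 213 remain).
May has 31 days (213 − 31 = 182 remain).
Jun has 30 days (182 − 30 = 152 remain).
Jul has 31 days (152 − 31 = 121 remain).
Aug has 31 days (121 − 31 = 90 remain).
Sep has 30 days (90 − 30 = 60 remain).
Oct has 31 days (60 − 31 = 29 remain).
29 into Nov → Nov 29.

Nov 29, 2013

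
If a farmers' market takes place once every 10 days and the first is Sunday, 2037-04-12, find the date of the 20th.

2037-10-19

The 20th occurrence is 19 intervals after the first: 19 × 10 = 190 days after 2037-04-12.
April has 30 days — 18 days to the end of April leaves 172.
May has 31 days (141 left).
June has 30 days (111 left).
July has 31 days (80 left).
August has 31 days (49 left).
September has 30 days (19 left).
19 days into October → 2037-10-19.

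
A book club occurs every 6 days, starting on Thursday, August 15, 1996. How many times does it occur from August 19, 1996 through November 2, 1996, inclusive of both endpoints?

Occurrences land 6·i days after August 15, 1996 for i = 0, 1, 2, …
August 19, 1996 is 4 days after the start; 4 ÷ 6 = 0 remainder 4; since the remainder is 4, round up to i = 1. First occurrence in the window: #2 on August 21, 1996 (1×6 = 6 days in).
November 2, 1996 is 79 days after the start; 79 ÷ 6 = 13 remainder 1. Last occurrence in the window: #14 on November 1, 1996.
Occurrences #2 through #14: 13 in total.

13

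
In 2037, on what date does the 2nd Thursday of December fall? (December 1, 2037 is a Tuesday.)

2037-12-10

December 2037 begins on a Tuesday, so the first Thursday is December 3 (2 days later).
The 2nd Thursday is 1 weeks later: 3 + 7 = 10.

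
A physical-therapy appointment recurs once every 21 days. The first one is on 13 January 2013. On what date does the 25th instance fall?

1 June 2014

The 25th occurrence is 24 intervals after the first: 24 × 21 = 504 days after 13 January 2013.
January has 31 days — 18 days to the end of January leaves 486.
From end of January to end of 2013 is 334 days (152 left).
January has 31 days (121 left).
February has 28 days (93 left).
March has 31 days (62 left).
April has 30 days (32 left).
May has 31 days (1 left).
1 day into June → 1 June 2014.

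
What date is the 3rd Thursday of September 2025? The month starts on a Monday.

2025-09-18

September 2025 begins on a Monday, so the first Thursday is September 4 (3 days later).
The 3rd Thursday is 2 weeks later: 4 + 14 = 18.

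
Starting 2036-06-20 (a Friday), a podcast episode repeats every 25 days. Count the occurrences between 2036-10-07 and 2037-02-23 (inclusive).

5

Occurrences land 25·i days after 2036-06-20 for i = 0, 1, 2, …
2036-10-07 is 109 days after the start; 109 ÷ 25 = 4 remainder 9; since the remainder is 9, round up to i = 5. First occurrence in the window: #6 on 2036-10-23 (5×25 = 125 days in).
2037-02-23 is 248 days after the start; 248 ÷ 25 = 9 remainder 23. Last occurrence in the window: #10 on 2037-01-31.
Occurrences #6 through #10: 5 in total.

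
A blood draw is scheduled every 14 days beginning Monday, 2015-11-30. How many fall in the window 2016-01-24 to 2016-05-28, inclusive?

9

Occurrences land 14·i days after 2015-11-30 for i = 0, 1, 2, …
2016-01-24 is 55 days after the start; 55 ÷ 14 = 3 remainder 13; since the remainder is 13, round up to i = 4. First occurrence in the window: #5 on 2016-01-25 (4×14 = 56 days in).
2016-05-28 is 180 days after the start; 180 ÷ 14 = 12 remainder 12. Last occurrence in the window: #13 on 2016-05-16.
Occurrences #5 through #13: 9 in total.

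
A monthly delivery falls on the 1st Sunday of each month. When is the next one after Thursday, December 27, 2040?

January 6, 2041

December 2040 starts on a Saturday, so its 1st Sunday is December 2, 2040 (1 day in).
That is not after December 27, 2040, so look at January 2041.
January 2041 starts on a Tuesday, so its 1st Sunday is January 6, 2041 (5 days in).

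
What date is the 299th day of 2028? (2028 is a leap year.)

Oct 25, 2028

Jan has 31 days (299 − 31 = 268 remain).
Feb has 29 days (268 − 29 = 239 remain).
Mar has 31 days (239 − 31 = 208 remain).
Apr has 30 days (208 − 30 = 178 remain).
May has 31 days (178 − 31 = 147 remain).
Jun has 30 days (147 − 30 = 117 remain).
Jul has 31 days (117 − 31 = 86 remain).
Aug has 31 days (86 − 31 = 55 remain).
Sep has 30 days (55 − 30 = 25 remain).
25 into Oct → Oct 25.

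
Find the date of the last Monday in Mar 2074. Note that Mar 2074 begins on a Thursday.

Mar 2074 begins on a Thursday, so the first Monday is Mar 5 (4 days later).
Mar 2074 has 31 days. Adding weeks: 5, 12, 19, 26 — the last one ≤ 31 is the 26th.

Mar 26, 2074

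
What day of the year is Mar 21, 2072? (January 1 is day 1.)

Days in months before Mar: 31 + 29 = 60.
Plus 21 days into Mar → day 81.

81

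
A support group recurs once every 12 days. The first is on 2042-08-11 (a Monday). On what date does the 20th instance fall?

2043-03-27

The 20th occurrence is 19 intervals after the first: 19 × 12 = 228 days after 2042-08-11.
August has 31 days — 20 days to the end of August leaves 208.
September has 30 days (178 left).
October has 31 days (147 left).
November has 30 days (117 left).
December has 31 days (86 left).
January has 31 days (55 left).
February has 28 days (27 left).
27 days into March → 2043-03-27.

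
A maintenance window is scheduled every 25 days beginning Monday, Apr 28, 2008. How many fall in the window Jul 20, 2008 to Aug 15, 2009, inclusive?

Occurrences land 25·i days after Apr 28, 2008 for i = 0, 1, 2, …
Jul 20, 2008 is 83 days after the start; 83 ÷ 25 = 3 remainder 8; since the remainder is 8, round up to i = 4. First occurrence in the window: #5 on Aug 6, 2008 (4×25 = 100 days in).
Aug 15, 2009 is 474 days after the start; 474 ÷ 25 = 18 remainder 24. Last occurrence in the window: #19 on Jul 22, 2009.
Occurrences #5 through #19: 15 in total.

15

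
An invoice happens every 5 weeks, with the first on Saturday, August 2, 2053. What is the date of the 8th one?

The 8th occurrence is 7 intervals after the first: 7 × 35 = 245 days after August 2, 2053.
August has 31 days — 29 days to the end of August leaves 216.
September has 30 days (186 left).
October has 31 days (155 left).
November has 30 days (125 left).
December has 31 days (94 left).
January has 31 days (63 left).
February has 28 days (35 left).
March has 31 days (4 left).
4 days into April → April 4, 2054.

April 4, 2054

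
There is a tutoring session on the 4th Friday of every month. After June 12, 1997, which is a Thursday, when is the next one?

June 27, 1997

June 1997 starts on a Sunday; its first Friday is the 6th, so the 4th Friday is the 27th — June 27, 1997.
June 27, 1997 is after June 12, 1997, so that is the next one.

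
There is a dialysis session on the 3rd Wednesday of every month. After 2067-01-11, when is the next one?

January 2067 starts on a Saturday; its first Wednesday is the 5th, so the 3rd Wednesday is the 19th — 2067-01-19.
2067-01-19 is after 2067-01-11, so that is the next one.

2067-01-19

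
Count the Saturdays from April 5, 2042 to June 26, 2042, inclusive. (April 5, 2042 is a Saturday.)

April 5, 2042 is a Saturday; the first Saturday on or after it is April 5, 2042.
From April 5, 2042 to June 26, 2042: 25 + 31 + 26 = 82 days (rest of April, May, June).
82 ÷ 7 = 11 full weeks with remainder 5, so 11 more Saturdays after the first → 12.

12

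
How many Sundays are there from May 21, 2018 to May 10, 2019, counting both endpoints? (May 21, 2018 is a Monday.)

50

May 21, 2018 is a Monday; the first Sunday on or after it is May 27, 2018 (6 days later).
From May 27, 2018 to May 10, 2019: 218 + 130 = 348 days (rest of 2018, to May 10, 2019 in 2019).
348 ÷ 7 = 49 full weeks with remainder 5, so 49 more Sundays after the first → 50.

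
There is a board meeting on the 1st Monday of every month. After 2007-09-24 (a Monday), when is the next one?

2007-10-01

September 2007 starts on a Saturday, so its 1st Monday is 2007-09-03 (2 days in).
That is not after 2007-09-24, so look at October 2007.
October 2007 starts on a Monday, so its 1st Monday is 2007-10-01.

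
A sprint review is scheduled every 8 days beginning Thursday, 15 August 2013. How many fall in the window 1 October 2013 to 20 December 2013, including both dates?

Occurrences land 8·i days after 15 August 2013 for i = 0, 1, 2, …
1 October 2013 is 47 days after the start; 47 ÷ 8 = 5 remainder 7; since the remainder is 7, round up to i = 6. First occurrence in the window: #7 on 2 October 2013 (6×8 = 48 days in).
20 December 2013 is 127 days after the start; 127 ÷ 8 = 15 remainder 7. Last occurrence in the window: #16 on 13 December 2013.
Occurrences #7 through #16: 10 in total.

10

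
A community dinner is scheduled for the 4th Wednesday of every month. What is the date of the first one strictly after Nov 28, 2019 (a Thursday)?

Dec 25, 2019

Nov 2019 starts on a Friday; its first Wednesday is the 6th, so the 4th Wednesday is the 27th — Nov 27, 2019.
That is not after Nov 28, 2019, so look at Dec 2019.
Dec 2019 starts on a Sunday; its first Wednesday is the 4th, so the 4th Wednesday is the 25th — Dec 25, 2019.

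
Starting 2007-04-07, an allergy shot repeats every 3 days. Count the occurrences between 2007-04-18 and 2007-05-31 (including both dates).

15

Occurrences land 3·i days after 2007-04-07 for i = 0, 1, 2, …
2007-04-18 is 11 days after the start; 11 ÷ 3 = 3 remainder 2; since the remainder is 2, round up to i = 4. First occurrence in the window: #5 on 2007-04-19 (4×3 = 12 days in).
2007-05-31 is 54 days after the start; 54 ÷ 3 = 18 remainder 0. Last occurrence in the window: #19 on 2007-05-31.
Occurrences #5 through #19: 15 in total.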